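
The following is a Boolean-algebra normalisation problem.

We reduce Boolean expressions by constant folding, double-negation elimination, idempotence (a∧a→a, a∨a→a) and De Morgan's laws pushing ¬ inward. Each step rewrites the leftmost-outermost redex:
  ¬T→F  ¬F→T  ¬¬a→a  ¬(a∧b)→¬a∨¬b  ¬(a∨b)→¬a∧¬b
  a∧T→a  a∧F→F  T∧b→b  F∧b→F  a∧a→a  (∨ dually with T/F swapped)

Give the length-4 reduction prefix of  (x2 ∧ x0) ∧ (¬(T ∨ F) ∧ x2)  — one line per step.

Answer: after 4 steps: (x2 ∧ x0) ∧ F

Reduction:
  start: (x2 ∧ x0) ∧ (¬(T ∨ F) ∧ x2)
  [1] (x2 ∧ x0) ∧ ((¬T ∧ ¬F) ∧ x2)
  [2] (x2 ∧ x0) ∧ ((F ∧ ¬F) ∧ x2)
  [3] (x2 ∧ x0) ∧ (F ∧ x2)
  [4] (x2 ∧ x0) ∧ F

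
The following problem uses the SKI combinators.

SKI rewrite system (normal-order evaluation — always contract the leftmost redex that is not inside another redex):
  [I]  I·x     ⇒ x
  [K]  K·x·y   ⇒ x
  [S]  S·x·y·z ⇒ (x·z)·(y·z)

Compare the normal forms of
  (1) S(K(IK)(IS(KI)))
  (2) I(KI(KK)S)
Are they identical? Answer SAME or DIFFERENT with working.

Answer: DIFFERENT — A ⇓ SK, B ⇓ S

Derivation:
Term A:
  start: S(K(IK)(IS(KI)))
  step 1: S(IK)
  step 2: SK

Term B:
  start: I(KI(KK)S)
  step 1: KI(KK)S
  step 2: IS
  step 3: S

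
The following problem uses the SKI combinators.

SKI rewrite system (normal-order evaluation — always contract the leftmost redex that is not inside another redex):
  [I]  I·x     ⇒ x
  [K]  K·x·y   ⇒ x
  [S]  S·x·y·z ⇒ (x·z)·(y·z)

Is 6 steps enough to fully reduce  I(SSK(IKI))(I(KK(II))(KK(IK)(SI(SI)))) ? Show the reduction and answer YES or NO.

  start: I(SSK(IKI))(I(KK(II))(KK(IK)(SI(SI))))
  →1  SSK(IKI)(I(KK(II))(KK(IK)(SI(SI))))
  →2  S(IKI)(K(IKI))(I(KK(II))(KK(IK)(SI(SI))))
  →3  IKI(I(KK(II))(KK(IK)(SI(SI))))(K(IKI)(I(KK(II))(KK(IK)(SI(SI)))))
  →4  KI(I(KK(II))(KK(IK)(SI(SI))))(K(IKI)(I(KK(II))(KK(IK)(SI(SI)))))
  →5  I(K(IKI)(I(KK(II))(KK(IK)(SI(SI)))))
  →6  K(IKI)(I(KK(II))(KK(IK)(SI(SI))))

Answer: NO — after 6 steps the term is K(IKI)(I(KK(II))(KK(IK)(SI(SI)))), not yet normal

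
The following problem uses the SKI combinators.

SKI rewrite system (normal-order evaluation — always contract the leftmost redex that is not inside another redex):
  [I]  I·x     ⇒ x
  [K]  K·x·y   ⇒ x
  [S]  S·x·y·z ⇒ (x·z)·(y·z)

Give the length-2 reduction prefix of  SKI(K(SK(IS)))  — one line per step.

  start: SKI(K(SK(IS)))
  [1] K(K(SK(IS)))(I(K(SK(IS))))
  [2] K(SK(IS))

Answer: after 2 steps: K(SK(IS))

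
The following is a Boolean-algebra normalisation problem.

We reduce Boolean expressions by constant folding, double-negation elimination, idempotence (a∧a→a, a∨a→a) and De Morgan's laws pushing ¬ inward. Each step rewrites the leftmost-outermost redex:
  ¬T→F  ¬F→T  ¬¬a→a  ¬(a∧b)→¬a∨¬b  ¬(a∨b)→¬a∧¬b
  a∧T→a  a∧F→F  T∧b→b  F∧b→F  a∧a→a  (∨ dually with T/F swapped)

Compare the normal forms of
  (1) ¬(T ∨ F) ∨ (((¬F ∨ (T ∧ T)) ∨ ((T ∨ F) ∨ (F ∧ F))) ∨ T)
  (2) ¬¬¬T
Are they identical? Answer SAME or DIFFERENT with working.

Term A:
  start: ¬(T ∨ F) ∨ (((¬F ∨ (T ∧ T)) ∨ ((T ∨ F) ∨ (F ∧ F))) ∨ T)
  →1  (¬T ∧ ¬F) ∨ (((¬F ∨ (T ∧ T)) ∨ ((T ∨ F) ∨ (F ∧ F))) ∨ T)
  →2  (F ∧ ¬F) ∨ (((¬F ∨ (T ∧ T)) ∨ ((T ∨ F) ∨ (F ∧ F))) ∨ T)
  →3  F ∨ (((¬F ∨ (T ∧ T)) ∨ ((T ∨ F) ∨ (F ∧ F))) ∨ T)
  →4  ((¬F ∨ (T ∧ T)) ∨ ((T ∨ F) ∨ (F ∧ F))) ∨ T
  →5  T

Term B:
  start: ¬¬¬T
  →1  ¬T
  →2  F

Answer: DIFFERENT — A ⇓ T, B ⇓ F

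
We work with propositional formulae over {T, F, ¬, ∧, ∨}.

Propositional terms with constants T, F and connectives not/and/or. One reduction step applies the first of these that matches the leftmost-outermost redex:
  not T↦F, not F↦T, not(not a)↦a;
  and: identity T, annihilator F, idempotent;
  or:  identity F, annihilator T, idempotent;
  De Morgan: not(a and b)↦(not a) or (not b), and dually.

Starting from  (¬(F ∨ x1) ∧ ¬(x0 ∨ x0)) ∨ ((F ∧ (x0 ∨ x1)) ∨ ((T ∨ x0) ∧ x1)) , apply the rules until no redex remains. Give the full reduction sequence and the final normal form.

  start: (¬(F ∨ x1) ∧ ¬(x0 ∨ x0)) ∨ ((F ∧ (x0 ∨ x1)) ∨ ((T ∨ x0) ∧ x1))
  step 1: ((¬F ∧ ¬x1) ∧ ¬(x0 ∨ x0)) ∨ ((F ∧ (x0 ∨ x1)) ∨ ((T ∨ x0) ∧ x1))
  step 2: ((T ∧ ¬x1) ∧ ¬(x0 ∨ x0)) ∨ ((F ∧ (x0 ∨ x1)) ∨ ((T ∨ x0) ∧ x1))
  step 3: (¬x1 ∧ ¬(x0 ∨ x0)) ∨ ((F ∧ (x0 ∨ x1)) ∨ ((T ∨ x0) ∧ x1))
  step 4: (¬x1 ∧ (¬x0 ∧ ¬x0)) ∨ ((F ∧ (x0 ∨ x1)) ∨ ((T ∨ x0) ∧ x1))
  step 5: (¬x1 ∧ ¬x0) ∨ ((F ∧ (x0 ∨ x1)) ∨ ((T ∨ x0) ∧ x1))
  step 6: (¬x1 ∧ ¬x0) ∨ (F ∨ ((T ∨ x0) ∧ x1))
  step 7: (¬x1 ∧ ¬x0) ∨ ((T ∨ x0) ∧ x1)
  step 8: (¬x1 ∧ ¬x0) ∨ (T ∧ x1)
  step 9: (¬x1 ∧ ¬x0) ∨ x1

Answer: normal form = (¬x1 ∧ ¬x0) ∨ x1  (in 9 steps)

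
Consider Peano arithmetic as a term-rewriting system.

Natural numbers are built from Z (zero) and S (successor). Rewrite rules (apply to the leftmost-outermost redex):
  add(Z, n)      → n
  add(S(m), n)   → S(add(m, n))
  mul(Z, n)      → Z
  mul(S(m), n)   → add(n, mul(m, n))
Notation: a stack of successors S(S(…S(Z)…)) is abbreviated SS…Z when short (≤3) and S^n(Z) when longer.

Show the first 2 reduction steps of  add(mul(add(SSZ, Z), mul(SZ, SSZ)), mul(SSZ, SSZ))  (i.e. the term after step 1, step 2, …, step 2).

Answer: after 2 steps: add(add(mul(SZ, SSZ), mul(add(SZ, Z), mul(SZ, SSZ))), mul(SSZ, SSZ))

Derivation:
  start: add(mul(add(SSZ, Z), mul(SZ, SSZ)), mul(SSZ, SSZ))
  [1] add(mul(S(add(SZ, Z)), mul(SZ, SSZ)), mul(SSZ, SSZ))
  [2] add(add(mul(SZ, SSZ), mul(add(SZ, Z), mul(SZ, SSZ))), mul(SSZ, SSZ))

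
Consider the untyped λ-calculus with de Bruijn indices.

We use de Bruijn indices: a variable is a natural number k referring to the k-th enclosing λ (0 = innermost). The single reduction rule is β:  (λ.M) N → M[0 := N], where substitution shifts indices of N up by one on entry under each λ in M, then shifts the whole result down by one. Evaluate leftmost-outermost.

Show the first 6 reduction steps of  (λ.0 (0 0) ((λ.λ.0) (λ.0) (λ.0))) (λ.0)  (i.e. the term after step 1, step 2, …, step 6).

  start: (λ.0 (0 0) ((λ.λ.0) (λ.0) (λ.0))) (λ.0)
  step 1: (λ.0) ((λ.0) (λ.0)) ((λ.λ.0) (λ.0) (λ.0))
  step 2: (λ.0) (λ.0) ((λ.λ.0) (λ.0) (λ.0))
  step 3: (λ.0) ((λ.λ.0) (λ.0) (λ.0))
  step 4: (λ.λ.0) (λ.0) (λ.0)
  step 5: (λ.0) (λ.0)
  step 6: λ.0

Answer: after 6 steps: λ.0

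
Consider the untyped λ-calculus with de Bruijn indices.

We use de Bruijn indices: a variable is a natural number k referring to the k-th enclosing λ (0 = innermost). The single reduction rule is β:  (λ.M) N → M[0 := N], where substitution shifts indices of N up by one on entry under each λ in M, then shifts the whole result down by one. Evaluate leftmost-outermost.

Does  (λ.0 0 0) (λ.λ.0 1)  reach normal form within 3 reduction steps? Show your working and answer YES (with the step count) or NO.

  start: (λ.0 0 0) (λ.λ.0 1)
  →1  (λ.λ.0 1) (λ.λ.0 1) (λ.λ.0 1)
  →2  (λ.0 (λ.λ.0 1)) (λ.λ.0 1)
  →3  (λ.λ.0 1) (λ.λ.0 1)

Answer: NO — after 3 steps the term is (λ.λ.0 1) (λ.λ.0 1), not yet normal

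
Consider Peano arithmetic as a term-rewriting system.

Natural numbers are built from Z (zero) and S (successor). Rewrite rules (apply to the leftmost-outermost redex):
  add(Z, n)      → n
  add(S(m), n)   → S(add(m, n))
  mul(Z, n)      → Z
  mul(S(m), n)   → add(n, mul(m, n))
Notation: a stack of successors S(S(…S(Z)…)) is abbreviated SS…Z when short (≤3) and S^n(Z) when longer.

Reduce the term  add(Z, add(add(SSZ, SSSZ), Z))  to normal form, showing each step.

  start: add(Z, add(add(SSZ, SSSZ), Z))
  →1  add(add(SSZ, SSSZ), Z)
  →2  add(S(add(SZ, SSSZ)), Z)
  →3  S(add(add(SZ, SSSZ), Z))
  →4  S(add(S(add(Z, SSSZ)), Z))
  →5  S(S(add(add(Z, SSSZ), Z)))
  →6  S(S(add(SSSZ, Z)))
  →7  S(S(S(add(SSZ, Z))))
  →8  S(S(S(S(add(SZ, Z)))))
  →9  S(S(S(S(S(add(Z, Z))))))
  →10  S^5(Z)

Answer: normal form = S^5(Z)  (in 10 steps)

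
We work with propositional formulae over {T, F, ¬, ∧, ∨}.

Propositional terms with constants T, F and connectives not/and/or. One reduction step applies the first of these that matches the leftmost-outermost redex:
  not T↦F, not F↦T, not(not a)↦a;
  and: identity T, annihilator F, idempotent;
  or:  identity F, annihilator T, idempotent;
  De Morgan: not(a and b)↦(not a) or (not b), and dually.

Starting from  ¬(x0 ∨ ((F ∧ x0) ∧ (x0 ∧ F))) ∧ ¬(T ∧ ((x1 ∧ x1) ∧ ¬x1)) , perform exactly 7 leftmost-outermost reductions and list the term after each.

Answer: after 7 steps: ¬x0 ∧ ¬(T ∧ ((x1 ∧ x1) ∧ ¬x1))

Working:
  start: ¬(x0 ∨ ((F ∧ x0) ∧ (x0 ∧ F))) ∧ ¬(T ∧ ((x1 ∧ x1) ∧ ¬x1))
  →1  (¬x0 ∧ ¬((F ∧ x0) ∧ (x0 ∧ F))) ∧ ¬(T ∧ ((x1 ∧ x1) ∧ ¬x1))
  →2  (¬x0 ∧ (¬(F ∧ x0) ∨ ¬(x0 ∧ F))) ∧ ¬(T ∧ ((x1 ∧ x1) ∧ ¬x1))
  →3  (¬x0 ∧ ((¬F ∨ ¬x0) ∨ ¬(x0 ∧ F))) ∧ ¬(T ∧ ((x1 ∧ x1) ∧ ¬x1))
  →4  (¬x0 ∧ ((T ∨ ¬x0) ∨ ¬(x0 ∧ F))) ∧ ¬(T ∧ ((x1 ∧ x1) ∧ ¬x1))
  →5  (¬x0 ∧ (T ∨ ¬(x0 ∧ F))) ∧ ¬(T ∧ ((x1 ∧ x1) ∧ ¬x1))
  →6  (¬x0 ∧ T) ∧ ¬(T ∧ ((x1 ∧ x1) ∧ ¬x1))
  →7  ¬x0 ∧ ¬(T ∧ ((x1 ∧ x1) ∧ ¬x1))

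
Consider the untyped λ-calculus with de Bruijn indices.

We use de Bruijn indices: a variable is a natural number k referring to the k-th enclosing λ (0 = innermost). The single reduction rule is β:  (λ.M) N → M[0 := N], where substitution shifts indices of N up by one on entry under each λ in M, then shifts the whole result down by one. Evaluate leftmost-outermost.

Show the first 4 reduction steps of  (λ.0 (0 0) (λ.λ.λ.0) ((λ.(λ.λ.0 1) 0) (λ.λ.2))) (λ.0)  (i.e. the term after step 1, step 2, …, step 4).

Answer: after 4 steps: (λ.λ.λ.0) ((λ.(λ.λ.0 1) 0) (λ.λ.λ.0))

Working:
  start: (λ.0 (0 0) (λ.λ.λ.0) ((λ.(λ.λ.0 1) 0) (λ.λ.2))) (λ.0)
  step 1: (λ.0) ((λ.0) (λ.0)) (λ.λ.λ.0) ((λ.(λ.λ.0 1) 0) (λ.λ.λ.0))
  step 2: (λ.0) (λ.0) (λ.λ.λ.0) ((λ.(λ.λ.0 1) 0) (λ.λ.λ.0))
  step 3: (λ.0) (λ.λ.λ.0) ((λ.(λ.λ.0 1) 0) (λ.λ.λ.0))
  step 4: (λ.λ.λ.0) ((λ.(λ.λ.0 1) 0) (λ.λ.λ.0))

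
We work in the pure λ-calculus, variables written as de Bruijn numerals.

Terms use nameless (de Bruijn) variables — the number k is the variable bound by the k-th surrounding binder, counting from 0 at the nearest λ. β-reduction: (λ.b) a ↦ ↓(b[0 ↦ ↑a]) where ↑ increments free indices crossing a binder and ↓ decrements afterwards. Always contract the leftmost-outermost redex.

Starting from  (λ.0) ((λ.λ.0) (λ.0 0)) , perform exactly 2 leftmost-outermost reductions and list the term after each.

  start: (λ.0) ((λ.λ.0) (λ.0 0))
  →1  (λ.λ.0) (λ.0 0)
  →2  λ.0

Answer: after 2 steps: λ.0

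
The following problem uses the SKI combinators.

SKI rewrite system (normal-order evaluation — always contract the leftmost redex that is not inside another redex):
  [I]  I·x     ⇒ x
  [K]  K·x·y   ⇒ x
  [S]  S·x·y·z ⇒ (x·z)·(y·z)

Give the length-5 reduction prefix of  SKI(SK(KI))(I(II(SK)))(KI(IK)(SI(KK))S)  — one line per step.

  start: SKI(SK(KI))(I(II(SK)))(KI(IK)(SI(KK))S)
  [1] K(SK(KI))(I(SK(KI)))(I(II(SK)))(KI(IK)(SI(KK))S)
  [2] SK(KI)(I(II(SK)))(KI(IK)(SI(KK))S)
  [3] K(I(II(SK)))(KI(I(II(SK))))(KI(IK)(SI(KK))S)
  [4] I(II(SK))(KI(IK)(SI(KK))S)
  [5] II(SK)(KI(IK)(SI(KK))S)

Answer: after 5 steps: II(SK)(KI(IK)(SI(KK))S)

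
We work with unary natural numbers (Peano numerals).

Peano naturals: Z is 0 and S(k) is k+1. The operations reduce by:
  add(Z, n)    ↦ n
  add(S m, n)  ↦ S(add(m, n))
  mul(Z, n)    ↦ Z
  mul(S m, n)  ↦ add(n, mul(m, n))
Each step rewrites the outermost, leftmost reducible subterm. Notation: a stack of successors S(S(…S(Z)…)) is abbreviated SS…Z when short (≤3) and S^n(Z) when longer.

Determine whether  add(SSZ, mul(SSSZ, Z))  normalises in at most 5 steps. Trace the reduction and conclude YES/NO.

  start: add(SSZ, mul(SSSZ, Z))
  →1  S(add(SZ, mul(SSSZ, Z)))
  →2  S(S(add(Z, mul(SSSZ, Z))))
  →3  S(S(mul(SSSZ, Z)))
  →4  S(S(add(Z, mul(SSZ, Z))))
  →5  S(S(mul(SSZ, Z)))

Answer: NO — after 5 steps the term is S(S(mul(SSZ, Z))), not yet normal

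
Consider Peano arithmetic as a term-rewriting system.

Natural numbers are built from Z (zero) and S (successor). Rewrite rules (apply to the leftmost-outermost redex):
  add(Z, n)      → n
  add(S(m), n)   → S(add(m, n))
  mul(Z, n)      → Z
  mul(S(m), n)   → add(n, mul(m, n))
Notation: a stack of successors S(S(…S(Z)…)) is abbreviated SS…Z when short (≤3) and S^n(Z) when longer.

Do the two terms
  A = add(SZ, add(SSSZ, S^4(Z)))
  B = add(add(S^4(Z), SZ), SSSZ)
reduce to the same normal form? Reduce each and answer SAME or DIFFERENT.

Answer: SAME — A ⇓ S^8(Z), B ⇓ S^8(Z)

Reduction:
Term A:
  start: add(SZ, add(SSSZ, S^4(Z)))
  step 1: S(add(Z, add(SSSZ, S^4(Z))))
  step 2: S(add(SSSZ, S^4(Z)))
  step 3: S(S(add(SSZ, S^4(Z))))
  step 4: S(S(S(add(SZ, S^4(Z)))))
  step 5: S(S(S(S(add(Z, S^4(Z))))))
  step 6: S^8(Z)

Term B:
  start: add(add(S^4(Z), SZ), SSSZ)
  step 1: add(S(add(SSSZ, SZ)), SSSZ)
  step 2: S(add(add(SSSZ, SZ), SSSZ))
  step 3: S(add(S(add(SSZ, SZ)), SSSZ))
  step 4: S(S(add(add(SSZ, SZ), SSSZ)))
  step 5: S(S(add(S(add(SZ, SZ)), SSSZ)))
  step 6: S(S(S(add(add(SZ, SZ), SSSZ))))
  step 7: S(S(S(add(S(add(Z, SZ)), SSSZ))))
  step 8: S(S(S(S(add(add(Z, SZ), SSSZ)))))
  step 9: S(S(S(S(add(SZ, SSSZ)))))
  step 10: S(S(S(S(S(add(Z, SSSZ))))))
  step 11: S^8(Z)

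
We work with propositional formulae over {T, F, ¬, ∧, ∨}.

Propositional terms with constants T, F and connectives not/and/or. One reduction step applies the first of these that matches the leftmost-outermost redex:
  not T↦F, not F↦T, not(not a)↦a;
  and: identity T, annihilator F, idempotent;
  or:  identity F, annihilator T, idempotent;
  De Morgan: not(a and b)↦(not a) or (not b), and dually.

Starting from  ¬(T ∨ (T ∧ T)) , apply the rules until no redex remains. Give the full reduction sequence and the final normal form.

Answer: normal form = F  (in 3 steps)

Working:
  start: ¬(T ∨ (T ∧ T))
  [1] ¬T ∧ ¬(T ∧ T)
  [2] F ∧ ¬(T ∧ T)
  [3] F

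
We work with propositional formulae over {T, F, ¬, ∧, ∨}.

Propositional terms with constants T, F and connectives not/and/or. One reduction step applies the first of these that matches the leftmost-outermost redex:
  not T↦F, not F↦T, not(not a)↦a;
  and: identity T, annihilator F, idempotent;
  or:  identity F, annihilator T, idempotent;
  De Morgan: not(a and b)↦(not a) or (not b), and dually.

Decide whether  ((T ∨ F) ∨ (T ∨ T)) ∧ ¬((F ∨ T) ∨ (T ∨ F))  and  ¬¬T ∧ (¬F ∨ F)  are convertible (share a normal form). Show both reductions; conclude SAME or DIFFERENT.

Answer: DIFFERENT — A ⇓ F, B ⇓ T

Derivation:
Term A:
  start: ((T ∨ F) ∨ (T ∨ T)) ∧ ¬((F ∨ T) ∨ (T ∨ F))
  [1] (T ∨ (T ∨ T)) ∧ ¬((F ∨ T) ∨ (T ∨ F))
  [2] T ∧ ¬((F ∨ T) ∨ (T ∨ F))
  [3] ¬((F ∨ T) ∨ (T ∨ F))
  [4] ¬(F ∨ T) ∧ ¬(T ∨ F)
  [5] (¬F ∧ ¬T) ∧ ¬(T ∨ F)
  [6] (T ∧ ¬T) ∧ ¬(T ∨ F)
  [7] ¬T ∧ ¬(T ∨ F)
  [8] F ∧ ¬(T ∨ F)
  [9] F

Term B:
  start: ¬¬T ∧ (¬F ∨ F)
  [1] T ∧ (¬F ∨ F)
  [2] ¬F ∨ F
  [3] ¬F
  [4] T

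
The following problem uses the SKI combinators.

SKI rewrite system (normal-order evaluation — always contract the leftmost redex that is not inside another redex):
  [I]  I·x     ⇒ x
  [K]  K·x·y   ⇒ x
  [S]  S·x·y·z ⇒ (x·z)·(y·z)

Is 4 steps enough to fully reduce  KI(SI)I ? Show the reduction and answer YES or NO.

  start: KI(SI)I
  →1  II
  →2  I

Answer: YES — reaches normal form I in 2 ≤ 4 steps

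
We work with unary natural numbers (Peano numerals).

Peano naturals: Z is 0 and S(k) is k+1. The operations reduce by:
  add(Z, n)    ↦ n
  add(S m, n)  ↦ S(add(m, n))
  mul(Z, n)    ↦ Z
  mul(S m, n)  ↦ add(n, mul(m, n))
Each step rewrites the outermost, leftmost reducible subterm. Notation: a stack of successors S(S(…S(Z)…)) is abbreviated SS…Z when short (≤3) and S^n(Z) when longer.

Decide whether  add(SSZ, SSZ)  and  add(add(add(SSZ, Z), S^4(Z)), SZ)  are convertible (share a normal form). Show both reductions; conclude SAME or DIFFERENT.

Term A:
  start: add(SSZ, SSZ)
  step 1: S(add(SZ, SSZ))
  step 2: S(S(add(Z, SSZ)))
  step 3: S^4(Z)

Term B:
  start: add(add(add(SSZ, Z), S^4(Z)), SZ)
  step 1: add(add(S(add(SZ, Z)), S^4(Z)), SZ)
  step 2: add(S(add(add(SZ, Z), S^4(Z))), SZ)
  step 3: S(add(add(add(SZ, Z), S^4(Z)), SZ))
  step 4: S(add(add(S(add(Z, Z)), S^4(Z)), SZ))
  step 5: S(add(S(add(add(Z, Z), S^4(Z))), SZ))
  step 6: S(S(add(add(add(Z, Z), S^4(Z)), SZ)))
  step 7: S(S(add(add(Z, S^4(Z)), SZ)))
  step 8: S(S(add(S^4(Z), SZ)))
  step 9: S(S(S(add(SSSZ, SZ))))
  step 10: S(S(S(S(add(SSZ, SZ)))))
  step 11: S(S(S(S(S(add(SZ, SZ))))))
  step 12: S(S(S(S(S(S(add(Z, SZ)))))))
  step 13: S^7(Z)

Answer: DIFFERENT — A ⇓ S^4(Z), B ⇓ S^7(Z)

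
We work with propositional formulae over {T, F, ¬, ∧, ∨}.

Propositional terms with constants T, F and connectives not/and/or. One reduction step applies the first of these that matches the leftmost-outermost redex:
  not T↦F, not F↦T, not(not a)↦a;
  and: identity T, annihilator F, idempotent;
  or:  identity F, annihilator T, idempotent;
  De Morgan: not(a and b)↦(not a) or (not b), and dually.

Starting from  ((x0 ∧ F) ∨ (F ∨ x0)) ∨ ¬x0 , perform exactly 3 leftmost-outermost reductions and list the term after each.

  start: ((x0 ∧ F) ∨ (F ∨ x0)) ∨ ¬x0
  step 1: (F ∨ (F ∨ x0)) ∨ ¬x0
  step 2: (F ∨ x0) ∨ ¬x0
  step 3: x0 ∨ ¬x0

Answer: after 3 steps: x0 ∨ ¬x0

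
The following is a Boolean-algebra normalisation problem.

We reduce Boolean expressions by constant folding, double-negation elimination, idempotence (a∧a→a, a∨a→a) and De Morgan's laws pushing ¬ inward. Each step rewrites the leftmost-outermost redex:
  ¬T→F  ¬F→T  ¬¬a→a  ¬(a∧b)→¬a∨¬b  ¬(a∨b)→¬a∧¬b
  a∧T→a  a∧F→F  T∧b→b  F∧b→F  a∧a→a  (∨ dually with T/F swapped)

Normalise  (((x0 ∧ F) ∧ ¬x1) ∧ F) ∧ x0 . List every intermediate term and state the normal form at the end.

Answer: normal form = F  (in 2 steps)

Reduction:
  start: (((x0 ∧ F) ∧ ¬x1) ∧ F) ∧ x0
  [1] F ∧ x0
  [2] F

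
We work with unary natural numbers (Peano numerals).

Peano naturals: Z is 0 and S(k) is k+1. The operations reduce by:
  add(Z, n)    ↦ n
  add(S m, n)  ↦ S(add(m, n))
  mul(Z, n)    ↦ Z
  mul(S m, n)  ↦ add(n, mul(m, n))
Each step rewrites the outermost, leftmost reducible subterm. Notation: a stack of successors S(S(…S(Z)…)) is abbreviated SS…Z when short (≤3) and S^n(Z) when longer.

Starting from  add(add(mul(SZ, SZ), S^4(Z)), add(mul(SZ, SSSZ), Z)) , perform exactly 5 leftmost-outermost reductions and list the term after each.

  start: add(add(mul(SZ, SZ), S^4(Z)), add(mul(SZ, SSSZ), Z))
  [1] add(add(add(SZ, mul(Z, SZ)), S^4(Z)), add(mul(SZ, SSSZ), Z))
  [2] add(add(S(add(Z, mul(Z, SZ))), S^4(Z)), add(mul(SZ, SSSZ), Z))
  [3] add(S(add(add(Z, mul(Z, SZ)), S^4(Z))), add(mul(SZ, SSSZ), Z))
  [4] S(add(add(add(Z, mul(Z, SZ)), S^4(Z)), add(mul(SZ, SSSZ), Z)))
  [5] S(add(add(mul(Z, SZ), S^4(Z)), add(mul(SZ, SSSZ), Z)))

Answer: after 5 steps: S(add(add(mul(Z, SZ), S^4(Z)), add(mul(SZ, SSSZ), Z)))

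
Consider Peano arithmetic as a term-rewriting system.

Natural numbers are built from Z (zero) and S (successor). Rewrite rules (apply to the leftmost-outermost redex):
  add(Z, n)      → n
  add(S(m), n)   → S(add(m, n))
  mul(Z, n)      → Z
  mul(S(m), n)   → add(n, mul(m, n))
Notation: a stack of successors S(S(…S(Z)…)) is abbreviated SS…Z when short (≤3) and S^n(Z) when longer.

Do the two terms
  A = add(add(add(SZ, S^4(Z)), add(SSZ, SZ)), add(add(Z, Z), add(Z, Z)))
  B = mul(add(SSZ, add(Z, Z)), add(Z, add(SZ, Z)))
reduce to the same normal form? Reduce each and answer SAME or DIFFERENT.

Answer: DIFFERENT — A ⇓ S^8(Z), B ⇓ SSZ

Derivation:
Term A:
  start: add(add(add(SZ, S^4(Z)), add(SSZ, SZ)), add(add(Z, Z), add(Z, Z)))
  step 1: add(add(S(add(Z, S^4(Z))), add(SSZ, SZ)), add(add(Z, Z), add(Z, Z)))
  step 2: add(S(add(add(Z, S^4(Z)), add(SSZ, SZ))), add(add(Z, Z), add(Z, Z)))
  step 3: S(add(add(add(Z, S^4(Z)), add(SSZ, SZ)), add(add(Z, Z), add(Z, Z))))
  step 4: S(add(add(S^4(Z), add(SSZ, SZ)), add(add(Z, Z), add(Z, Z))))
  step 5: S(add(S(add(SSSZ, add(SSZ, SZ))), add(add(Z, Z), add(Z, Z))))
  step 6: S(S(add(add(SSSZ, add(SSZ, SZ)), add(add(Z, Z), add(Z, Z)))))
  step 7: S(S(add(S(add(SSZ, add(SSZ, SZ))), add(add(Z, Z), add(Z, Z)))))
  step 8: S(S(S(add(add(SSZ, add(SSZ, SZ)), add(add(Z, Z), add(Z, Z))))))
  step 9: S(S(S(add(S(add(SZ, add(SSZ, SZ))), add(add(Z, Z), add(Z, Z))))))
  step 10: S(S(S(S(add(add(SZ, add(SSZ, SZ)), add(add(Z, Z), add(Z, Z)))))))
  step 11: S(S(S(S(add(S(add(Z, add(SSZ, SZ))), add(add(Z, Z), add(Z, Z)))))))
  step 12: S(S(S(S(S(add(add(Z, add(SSZ, SZ)), add(add(Z, Z), add(Z, Z))))))))
  step 13: S(S(S(S(S(add(add(SSZ, SZ), add(add(Z, Z), add(Z, Z))))))))
  step 14: S(S(S(S(S(add(S(add(SZ, SZ)), add(add(Z, Z), add(Z, Z))))))))
  step 15: S(S(S(S(S(S(add(add(SZ, SZ), add(add(Z, Z), add(Z, Z)))))))))
  step 16: S(S(S(S(S(S(add(S(add(Z, SZ)), add(add(Z, Z), add(Z, Z)))))))))
  step 17: S(S(S(S(S(S(S(add(add(Z, SZ), add(add(Z, Z), add(Z, Z))))))))))
  step 18: S(S(S(S(S(S(S(add(SZ, add(add(Z, Z), add(Z, Z))))))))))
  step 19: S(S(S(S(S(S(S(S(add(Z, add(add(Z, Z), add(Z, Z)))))))))))
  step 20: S(S(S(S(S(S(S(S(add(add(Z, Z), add(Z, Z))))))))))
  step 21: S(S(S(S(S(S(S(S(add(Z, add(Z, Z))))))))))
  step 22: S(S(S(S(S(S(S(S(add(Z, Z)))))))))
  step 23: S^8(Z)

Term B:
  start: mul(add(SSZ, add(Z, Z)), add(Z, add(SZ, Z)))
  step 1: mul(S(add(SZ, add(Z, Z))), add(Z, add(SZ, Z)))
  step 2: add(add(Z, add(SZ, Z)), mul(add(SZ, add(Z, Z)), add(Z, add(SZ, Z))))
  step 3: add(add(SZ, Z), mul(add(SZ, add(Z, Z)), add(Z, add(SZ, Z))))
  step 4: add(S(add(Z, Z)), mul(add(SZ, add(Z, Z)), add(Z, add(SZ, Z))))
  step 5: S(add(add(Z, Z), mul(add(SZ, add(Z, Z)), add(Z, add(SZ, Z)))))
  step 6: S(add(Z, mul(add(SZ, add(Z, Z)), add(Z, add(SZ, Z)))))
  step 7: S(mul(add(SZ, add(Z, Z)), add(Z, add(SZ, Z))))
  step 8: S(mul(S(add(Z, add(Z, Z))), add(Z, add(SZ, Z))))
  step 9: S(add(add(Z, add(SZ, Z)), mul(add(Z, add(Z, Z)), add(Z, add(SZ, Z)))))
  step 10: S(add(add(SZ, Z), mul(add(Z, add(Z, Z)), add(Z, add(SZ, Z)))))
  step 11: S(add(S(add(Z, Z)), mul(add(Z, add(Z, Z)), add(Z, add(SZ, Z)))))
  step 12: S(S(add(add(Z, Z), mul(add(Z, add(Z, Z)), add(Z, add(SZ, Z))))))
  step 13: S(S(add(Z, mul(add(Z, add(Z, Z)), add(Z, add(SZ, Z))))))
  step 14: S(S(mul(add(Z, add(Z, Z)), add(Z, add(SZ, Z)))))
  step 15: S(S(mul(add(Z, Z), add(Z, add(SZ, Z)))))
  step 16: S(S(mul(Z, add(Z, add(SZ, Z)))))
  step 17: SSZ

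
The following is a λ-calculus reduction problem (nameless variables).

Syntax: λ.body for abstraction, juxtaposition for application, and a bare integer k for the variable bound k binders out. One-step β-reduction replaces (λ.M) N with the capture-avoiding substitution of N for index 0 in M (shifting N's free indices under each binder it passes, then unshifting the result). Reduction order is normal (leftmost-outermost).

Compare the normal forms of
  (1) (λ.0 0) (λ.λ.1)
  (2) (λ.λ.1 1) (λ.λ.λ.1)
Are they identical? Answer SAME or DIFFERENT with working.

Answer: SAME — A ⇓ λ.λ.λ.1, B ⇓ λ.λ.λ.1

Derivation:
Term A:
  start: (λ.0 0) (λ.λ.1)
  step 1: (λ.λ.1) (λ.λ.1)
  step 2: λ.λ.λ.1

Term B:
  start: (λ.λ.1 1) (λ.λ.λ.1)
  step 1: λ.(λ.λ.λ.1) (λ.λ.λ.1)
  step 2: λ.λ.λ.1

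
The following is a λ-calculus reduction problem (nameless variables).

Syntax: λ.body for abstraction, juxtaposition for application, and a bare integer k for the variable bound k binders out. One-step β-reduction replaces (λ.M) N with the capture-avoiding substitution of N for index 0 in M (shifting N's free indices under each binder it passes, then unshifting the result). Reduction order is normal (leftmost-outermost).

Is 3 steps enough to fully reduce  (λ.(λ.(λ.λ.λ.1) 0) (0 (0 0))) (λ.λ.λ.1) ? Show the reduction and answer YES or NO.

  start: (λ.(λ.(λ.λ.λ.1) 0) (0 (0 0))) (λ.λ.λ.1)
  step 1: (λ.(λ.λ.λ.1) 0) ((λ.λ.λ.1) ((λ.λ.λ.1) (λ.λ.λ.1)))
  step 2: (λ.λ.λ.1) ((λ.λ.λ.1) ((λ.λ.λ.1) (λ.λ.λ.1)))
  step 3: λ.λ.1

Answer: YES — reaches normal form λ.λ.1 in 3 ≤ 3 steps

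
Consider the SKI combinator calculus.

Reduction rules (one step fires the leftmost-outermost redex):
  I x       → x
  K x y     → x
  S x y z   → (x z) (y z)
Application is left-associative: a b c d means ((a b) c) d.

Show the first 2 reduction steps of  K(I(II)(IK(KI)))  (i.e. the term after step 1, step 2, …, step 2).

  start: K(I(II)(IK(KI)))
  →1  K(II(IK(KI)))
  →2  K(I(IK(KI)))

Answer: after 2 steps: K(I(IK(KI)))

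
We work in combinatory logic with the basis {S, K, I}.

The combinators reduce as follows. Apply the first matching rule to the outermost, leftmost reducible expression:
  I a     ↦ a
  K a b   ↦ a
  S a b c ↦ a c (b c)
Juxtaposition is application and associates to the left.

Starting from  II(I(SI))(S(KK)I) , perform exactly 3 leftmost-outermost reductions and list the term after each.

Answer: after 3 steps: SI(S(KK)I)

Derivation:
  start: II(I(SI))(S(KK)I)
  step 1: I(I(SI))(S(KK)I)
  step 2: I(SI)(S(KK)I)
  step 3: SI(S(KK)I)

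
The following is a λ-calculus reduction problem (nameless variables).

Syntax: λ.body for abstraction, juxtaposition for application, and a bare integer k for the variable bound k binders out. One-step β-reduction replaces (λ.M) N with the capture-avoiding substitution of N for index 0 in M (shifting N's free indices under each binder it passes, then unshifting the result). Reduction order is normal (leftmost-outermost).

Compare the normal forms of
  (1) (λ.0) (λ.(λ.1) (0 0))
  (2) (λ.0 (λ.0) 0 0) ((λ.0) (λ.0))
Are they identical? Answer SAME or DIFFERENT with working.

Answer: SAME — A ⇓ λ.0, B ⇓ λ.0

Working:
Term A:
  start: (λ.0) (λ.(λ.1) (0 0))
  →1  λ.(λ.1) (0 0)
  →2  λ.0

Term B:
  start: (λ.0 (λ.0) 0 0) ((λ.0) (λ.0))
  →1  (λ.0) (λ.0) (λ.0) ((λ.0) (λ.0)) ((λ.0) (λ.0))
  →2  (λ.0) (λ.0) ((λ.0) (λ.0)) ((λ.0) (λ.0))
  →3  (λ.0) ((λ.0) (λ.0)) ((λ.0) (λ.0))
  →4  (λ.0) (λ.0) ((λ.0) (λ.0))
  →5  (λ.0) ((λ.0) (λ.0))
  →6  (λ.0) (λ.0)
  →7  λ.0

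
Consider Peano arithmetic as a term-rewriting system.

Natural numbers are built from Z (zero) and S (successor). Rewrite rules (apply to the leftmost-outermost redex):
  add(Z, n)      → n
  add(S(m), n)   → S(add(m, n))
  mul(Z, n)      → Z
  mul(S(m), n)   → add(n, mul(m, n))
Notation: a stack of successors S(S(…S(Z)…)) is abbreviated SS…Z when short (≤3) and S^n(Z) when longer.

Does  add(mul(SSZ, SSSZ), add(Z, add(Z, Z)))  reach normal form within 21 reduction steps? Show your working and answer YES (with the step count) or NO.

Answer: YES — reaches normal form S^6(Z) in 20 ≤ 21 steps

Working:
  start: add(mul(SSZ, SSSZ), add(Z, add(Z, Z)))
  →1  add(add(SSSZ, mul(SZ, SSSZ)), add(Z, add(Z, Z)))
  →2  add(S(add(SSZ, mul(SZ, SSSZ))), add(Z, add(Z, Z)))
  →3  S(add(add(SSZ, mul(SZ, SSSZ)), add(Z, add(Z, Z))))
  →4  S(add(S(add(SZ, mul(SZ, SSSZ))), add(Z, add(Z, Z))))
  →5  S(S(add(add(SZ, mul(SZ, SSSZ)), add(Z, add(Z, Z)))))
  →6  S(S(add(S(add(Z, mul(SZ, SSSZ))), add(Z, add(Z, Z)))))
  →7  S(S(S(add(add(Z, mul(SZ, SSSZ)), add(Z, add(Z, Z))))))
  →8  S(S(S(add(mul(SZ, SSSZ), add(Z, add(Z, Z))))))
  →9  S(S(S(add(add(SSSZ, mul(Z, SSSZ)), add(Z, add(Z, Z))))))
  →10  S(S(S(add(S(add(SSZ, mul(Z, SSSZ))), add(Z, add(Z, Z))))))
  →11  S(S(S(S(add(add(SSZ, mul(Z, SSSZ)), add(Z, add(Z, Z)))))))
  →12  S(S(S(S(add(S(add(SZ, mul(Z, SSSZ))), add(Z, add(Z, Z)))))))
  →13  S(S(S(S(S(add(add(SZ, mul(Z, SSSZ)), add(Z, add(Z, Z))))))))
  →14  S(S(S(S(S(add(S(add(Z, mul(Z, SSSZ))), add(Z, add(Z, Z))))))))
  →15  S(S(S(S(S(S(add(add(Z, mul(Z, SSSZ)), add(Z, add(Z, Z)))))))))
  →16  S(S(S(S(S(S(add(mul(Z, SSSZ), add(Z, add(Z, Z)))))))))
  →17  S(S(S(S(S(S(add(Z, add(Z, add(Z, Z)))))))))
  →18  S(S(S(S(S(S(add(Z, add(Z, Z))))))))
  →19  S(S(S(S(S(S(add(Z, Z)))))))
  →20  S^6(Z)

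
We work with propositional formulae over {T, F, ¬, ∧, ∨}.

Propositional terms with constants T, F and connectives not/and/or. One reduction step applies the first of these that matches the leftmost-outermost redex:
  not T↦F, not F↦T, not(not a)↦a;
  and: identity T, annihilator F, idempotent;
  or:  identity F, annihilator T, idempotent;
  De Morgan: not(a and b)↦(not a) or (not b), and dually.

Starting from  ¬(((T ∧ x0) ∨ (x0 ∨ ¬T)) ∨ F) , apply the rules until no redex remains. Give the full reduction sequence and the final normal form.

Answer: normal form = ¬x0  (in 11 steps)

Reduction:
  start: ¬(((T ∧ x0) ∨ (x0 ∨ ¬T)) ∨ F)
  step 1: ¬((T ∧ x0) ∨ (x0 ∨ ¬T)) ∧ ¬F
  step 2: (¬(T ∧ x0) ∧ ¬(x0 ∨ ¬T)) ∧ ¬F
  step 3: ((¬T ∨ ¬x0) ∧ ¬(x0 ∨ ¬T)) ∧ ¬F
  step 4: ((F ∨ ¬x0) ∧ ¬(x0 ∨ ¬T)) ∧ ¬F
  step 5: (¬x0 ∧ ¬(x0 ∨ ¬T)) ∧ ¬F
  step 6: (¬x0 ∧ (¬x0 ∧ ¬¬T)) ∧ ¬F
  step 7: (¬x0 ∧ (¬x0 ∧ T)) ∧ ¬F
  step 8: (¬x0 ∧ ¬x0) ∧ ¬F
  step 9: ¬x0 ∧ ¬F
  step 10: ¬x0 ∧ T
  step 11: ¬x0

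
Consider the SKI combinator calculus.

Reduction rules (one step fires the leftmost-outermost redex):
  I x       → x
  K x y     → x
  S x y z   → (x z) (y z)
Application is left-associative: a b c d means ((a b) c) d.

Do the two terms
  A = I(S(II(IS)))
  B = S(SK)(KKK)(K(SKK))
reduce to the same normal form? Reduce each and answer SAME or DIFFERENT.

Term A:
  start: I(S(II(IS)))
  [1] S(II(IS))
  [2] S(I(IS))
  [3] S(IS)
  [4] SS

Term B:
  start: S(SK)(KKK)(K(SKK))
  [1] SK(K(SKK))(KKK(K(SKK)))
  [2] K(KKK(K(SKK)))(K(SKK)(KKK(K(SKK))))
  [3] KKK(K(SKK))
  [4] K(K(SKK))

Answer: DIFFERENT — A ⇓ SS, B ⇓ K(K(SKK))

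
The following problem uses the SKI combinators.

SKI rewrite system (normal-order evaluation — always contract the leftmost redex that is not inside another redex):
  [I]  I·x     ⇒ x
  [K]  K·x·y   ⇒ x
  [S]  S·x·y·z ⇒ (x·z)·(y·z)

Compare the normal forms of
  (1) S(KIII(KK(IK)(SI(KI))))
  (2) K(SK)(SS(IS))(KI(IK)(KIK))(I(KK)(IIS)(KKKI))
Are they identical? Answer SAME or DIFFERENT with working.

Term A:
  start: S(KIII(KK(IK)(SI(KI))))
  step 1: S(II(KK(IK)(SI(KI))))
  step 2: S(I(KK(IK)(SI(KI))))
  step 3: S(KK(IK)(SI(KI)))
  step 4: S(K(SI(KI)))

Term B:
  start: K(SK)(SS(IS))(KI(IK)(KIK))(I(KK)(IIS)(KKKI))
  step 1: SK(KI(IK)(KIK))(I(KK)(IIS)(KKKI))
  step 2: K(I(KK)(IIS)(KKKI))(KI(IK)(KIK)(I(KK)(IIS)(KKKI)))
  step 3: I(KK)(IIS)(KKKI)
  step 4: KK(IIS)(KKKI)
  step 5: K(KKKI)
  step 6: K(KI)

Answer: DIFFERENT — A ⇓ S(K(SI(KI))), B ⇓ K(KI)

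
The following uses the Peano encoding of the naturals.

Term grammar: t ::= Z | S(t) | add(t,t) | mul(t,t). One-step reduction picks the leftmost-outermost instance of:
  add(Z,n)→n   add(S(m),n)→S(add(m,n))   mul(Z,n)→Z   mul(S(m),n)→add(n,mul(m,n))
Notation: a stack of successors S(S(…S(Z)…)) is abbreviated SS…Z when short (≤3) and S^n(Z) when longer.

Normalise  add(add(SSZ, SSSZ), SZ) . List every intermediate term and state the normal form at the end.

Answer: normal form = S^6(Z)  (in 9 steps)

Reduction:
  start: add(add(SSZ, SSSZ), SZ)
  →1  add(S(add(SZ, SSSZ)), SZ)
  →2  S(add(add(SZ, SSSZ), SZ))
  →3  S(add(S(add(Z, SSSZ)), SZ))
  →4  S(S(add(add(Z, SSSZ), SZ)))
  →5  S(S(add(SSSZ, SZ)))
  →6  S(S(S(add(SSZ, SZ))))
  →7  S(S(S(S(add(SZ, SZ)))))
  →8  S(S(S(S(S(add(Z, SZ))))))
  →9  S^6(Z)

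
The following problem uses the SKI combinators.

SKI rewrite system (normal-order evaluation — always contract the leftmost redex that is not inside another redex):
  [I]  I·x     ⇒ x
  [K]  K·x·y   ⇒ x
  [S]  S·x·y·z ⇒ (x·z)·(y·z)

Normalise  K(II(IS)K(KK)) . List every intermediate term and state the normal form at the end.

Answer: normal form = K(SK(KK))  (in 3 steps)

Derivation:
  start: K(II(IS)K(KK))
  [1] K(I(IS)K(KK))
  [2] K(ISK(KK))
  [3] K(SK(KK))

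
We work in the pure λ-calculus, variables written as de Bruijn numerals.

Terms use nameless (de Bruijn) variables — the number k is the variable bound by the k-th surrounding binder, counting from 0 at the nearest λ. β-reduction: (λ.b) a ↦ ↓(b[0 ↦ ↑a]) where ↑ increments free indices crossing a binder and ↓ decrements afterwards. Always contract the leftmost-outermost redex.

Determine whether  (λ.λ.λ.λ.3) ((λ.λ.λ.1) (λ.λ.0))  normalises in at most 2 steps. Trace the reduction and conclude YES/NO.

Answer: YES — reaches normal form λ.λ.λ.λ.λ.1 in 2 ≤ 2 steps

Working:
  start: (λ.λ.λ.λ.3) ((λ.λ.λ.1) (λ.λ.0))
  [1] λ.λ.λ.(λ.λ.λ.1) (λ.λ.0)
  [2] λ.λ.λ.λ.λ.1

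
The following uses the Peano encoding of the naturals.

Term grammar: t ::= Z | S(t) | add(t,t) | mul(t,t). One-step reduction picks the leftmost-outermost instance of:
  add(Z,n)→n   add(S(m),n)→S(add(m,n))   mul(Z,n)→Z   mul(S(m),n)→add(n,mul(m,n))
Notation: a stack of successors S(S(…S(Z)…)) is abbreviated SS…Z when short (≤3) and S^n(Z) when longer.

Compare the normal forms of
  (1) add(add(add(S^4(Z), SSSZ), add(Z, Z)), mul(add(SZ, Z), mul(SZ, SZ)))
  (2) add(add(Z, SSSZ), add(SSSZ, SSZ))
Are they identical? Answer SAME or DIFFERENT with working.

Answer: SAME — A ⇓ S^8(Z), B ⇓ S^8(Z)

Derivation:
Term A:
  start: add(add(add(S^4(Z), SSSZ), add(Z, Z)), mul(add(SZ, Z), mul(SZ, SZ)))
  →1  add(add(S(add(SSSZ, SSSZ)), add(Z, Z)), mul(add(SZ, Z), mul(SZ, SZ)))
  →2  add(S(add(add(SSSZ, SSSZ), add(Z, Z))), mul(add(SZ, Z), mul(SZ, SZ)))
  →3  S(add(add(add(SSSZ, SSSZ), add(Z, Z)), mul(add(SZ, Z), mul(SZ, SZ))))
  →4  S(add(add(S(add(SSZ, SSSZ)), add(Z, Z)), mul(add(SZ, Z), mul(SZ, SZ))))
  →5  S(add(S(add(add(SSZ, SSSZ), add(Z, Z))), mul(add(SZ, Z), mul(SZ, SZ))))
  →6  S(S(add(add(add(SSZ, SSSZ), add(Z, Z)), mul(add(SZ, Z), mul(SZ, SZ)))))
  →7  S(S(add(add(S(add(SZ, SSSZ)), add(Z, Z)), mul(add(SZ, Z), mul(SZ, SZ)))))
  →8  S(S(add(S(add(add(SZ, SSSZ), add(Z, Z))), mul(add(SZ, Z), mul(SZ, SZ)))))
  →9  S(S(S(add(add(add(SZ, SSSZ), add(Z, Z)), mul(add(SZ, Z), mul(SZ, SZ))))))
  →10  S(S(S(add(add(S(add(Z, SSSZ)), add(Z, Z)), mul(add(SZ, Z), mul(SZ, SZ))))))
  →11  S(S(S(add(S(add(add(Z, SSSZ), add(Z, Z))), mul(add(SZ, Z), mul(SZ, SZ))))))
  →12  S(S(S(S(add(add(add(Z, SSSZ), add(Z, Z)), mul(add(SZ, Z), mul(SZ, SZ)))))))
  →13  S(S(S(S(add(add(SSSZ, add(Z, Z)), mul(add(SZ, Z), mul(SZ, SZ)))))))
  →14  S(S(S(S(add(S(add(SSZ, add(Z, Z))), mul(add(SZ, Z), mul(SZ, SZ)))))))
  →15  S(S(S(S(S(add(add(SSZ, add(Z, Z)), mul(add(SZ, Z), mul(SZ, SZ))))))))
  →16  S(S(S(S(S(add(S(add(SZ, add(Z, Z))), mul(add(SZ, Z), mul(SZ, SZ))))))))
  →17  S(S(S(S(S(S(add(add(SZ, add(Z, Z)), mul(add(SZ, Z), mul(SZ, SZ)))))))))
  →18  S(S(S(S(S(S(add(S(add(Z, add(Z, Z))), mul(add(SZ, Z), mul(SZ, SZ)))))))))
  →19  S(S(S(S(S(S(S(add(add(Z, add(Z, Z)), mul(add(SZ, Z), mul(SZ, SZ))))))))))
  →20  S(S(S(S(S(S(S(add(add(Z, Z), mul(add(SZ, Z), mul(SZ, SZ))))))))))
  →21  S(S(S(S(S(S(S(add(Z, mul(add(SZ, Z), mul(SZ, SZ))))))))))
  →22  S(S(S(S(S(S(S(mul(add(SZ, Z), mul(SZ, SZ)))))))))
  →23  S(S(S(S(S(S(S(mul(S(add(Z, Z)), mul(SZ, SZ)))))))))
  →24  S(S(S(S(S(S(S(add(mul(SZ, SZ), mul(add(Z, Z), mul(SZ, SZ))))))))))
  →25  S(S(S(S(S(S(S(add(add(SZ, mul(Z, SZ)), mul(add(Z, Z), mul(SZ, SZ))))))))))
  →26  S(S(S(S(S(S(S(add(S(add(Z, mul(Z, SZ))), mul(add(Z, Z), mul(SZ, SZ))))))))))
  →27  S(S(S(S(S(S(S(S(add(add(Z, mul(Z, SZ)), mul(add(Z, Z), mul(SZ, SZ)))))))))))
  →28  S(S(S(S(S(S(S(S(add(mul(Z, SZ), mul(add(Z, Z), mul(SZ, SZ)))))))))))
  →29  S(S(S(S(S(S(S(S(add(Z, mul(add(Z, Z), mul(SZ, SZ)))))))))))
  →30  S(S(S(S(S(S(S(S(mul(add(Z, Z), mul(SZ, SZ))))))))))
  →31  S(S(S(S(S(S(S(S(mul(Z, mul(SZ, SZ))))))))))
  →32  S^8(Z)

Term B:
  start: add(add(Z, SSSZ), add(SSSZ, SSZ))
  →1  add(SSSZ, add(SSSZ, SSZ))
  →2  S(add(SSZ, add(SSSZ, SSZ)))
  →3  S(S(add(SZ, add(SSSZ, SSZ))))
  →4  S(S(S(add(Z, add(SSSZ, SSZ)))))
  →5  S(S(S(add(SSSZ, SSZ))))
  →6  S(S(S(S(add(SSZ, SSZ)))))
  →7  S(S(S(S(S(add(SZ, SSZ))))))
  →8  S(S(S(S(S(S(add(Z, SSZ)))))))
  →9  S^8(Z)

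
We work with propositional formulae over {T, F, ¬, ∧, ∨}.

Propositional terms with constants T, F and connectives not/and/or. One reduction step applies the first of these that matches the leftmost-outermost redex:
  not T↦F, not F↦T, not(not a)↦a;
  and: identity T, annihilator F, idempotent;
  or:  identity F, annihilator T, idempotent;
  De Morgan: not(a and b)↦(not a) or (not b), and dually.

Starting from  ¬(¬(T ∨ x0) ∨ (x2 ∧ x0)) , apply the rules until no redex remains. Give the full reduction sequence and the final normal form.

Answer: normal form = ¬x2 ∨ ¬x0  (in 5 steps)

Derivation:
  start: ¬(¬(T ∨ x0) ∨ (x2 ∧ x0))
  [1] ¬¬(T ∨ x0) ∧ ¬(x2 ∧ x0)
  [2] (T ∨ x0) ∧ ¬(x2 ∧ x0)
  [3] T ∧ ¬(x2 ∧ x0)
  [4] ¬(x2 ∧ x0)
  [5] ¬x2 ∨ ¬x0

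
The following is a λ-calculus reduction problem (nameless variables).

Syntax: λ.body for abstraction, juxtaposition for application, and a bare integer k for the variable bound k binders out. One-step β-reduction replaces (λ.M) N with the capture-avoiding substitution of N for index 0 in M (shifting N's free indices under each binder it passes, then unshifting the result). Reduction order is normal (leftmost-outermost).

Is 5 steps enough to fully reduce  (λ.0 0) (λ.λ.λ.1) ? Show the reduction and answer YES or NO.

  start: (λ.0 0) (λ.λ.λ.1)
  step 1: (λ.λ.λ.1) (λ.λ.λ.1)
  step 2: λ.λ.1

Answer: YES — reaches normal form λ.λ.1 in 2 ≤ 5 steps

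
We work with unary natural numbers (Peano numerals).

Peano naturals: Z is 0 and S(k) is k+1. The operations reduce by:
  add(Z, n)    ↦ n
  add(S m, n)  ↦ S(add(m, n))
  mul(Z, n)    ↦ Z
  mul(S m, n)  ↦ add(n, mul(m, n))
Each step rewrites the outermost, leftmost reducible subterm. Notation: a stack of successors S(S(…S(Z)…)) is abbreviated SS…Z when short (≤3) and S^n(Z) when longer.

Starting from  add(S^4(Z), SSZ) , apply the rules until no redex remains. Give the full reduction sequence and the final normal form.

  start: add(S^4(Z), SSZ)
  step 1: S(add(SSSZ, SSZ))
  step 2: S(S(add(SSZ, SSZ)))
  step 3: S(S(S(add(SZ, SSZ))))
  step 4: S(S(S(S(add(Z, SSZ)))))
  step 5: S^6(Z)

Answer: normal form = S^6(Z)  (in 5 steps)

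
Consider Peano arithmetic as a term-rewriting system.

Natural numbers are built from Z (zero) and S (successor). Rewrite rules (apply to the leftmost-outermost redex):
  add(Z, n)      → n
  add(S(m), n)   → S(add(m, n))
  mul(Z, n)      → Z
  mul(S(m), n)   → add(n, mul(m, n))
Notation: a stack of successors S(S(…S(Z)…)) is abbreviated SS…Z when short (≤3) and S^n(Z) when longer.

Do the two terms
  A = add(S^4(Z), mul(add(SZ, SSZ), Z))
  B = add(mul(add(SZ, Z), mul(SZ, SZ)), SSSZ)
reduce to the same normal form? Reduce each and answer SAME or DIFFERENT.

Answer: SAME — A ⇓ S^4(Z), B ⇓ S^4(Z)

Reduction:
Term A:
  start: add(S^4(Z), mul(add(SZ, SSZ), Z))
  →1  S(add(SSSZ, mul(add(SZ, SSZ), Z)))
  →2  S(S(add(SSZ, mul(add(SZ, SSZ), Z))))
  →3  S(S(S(add(SZ, mul(add(SZ, SSZ), Z)))))
  →4  S(S(S(S(add(Z, mul(add(SZ, SSZ), Z))))))
  →5  S(S(S(S(mul(add(SZ, SSZ), Z)))))
  →6  S(S(S(S(mul(S(add(Z, SSZ)), Z)))))
  →7  S(S(S(S(add(Z, mul(add(Z, SSZ), Z))))))
  →8  S(S(S(S(mul(add(Z, SSZ), Z)))))
  →9  S(S(S(S(mul(SSZ, Z)))))
  →10  S(S(S(S(add(Z, mul(SZ, Z))))))
  →11  S(S(S(S(mul(SZ, Z)))))
  →12  S(S(S(S(add(Z, mul(Z, Z))))))
  →13  S(S(S(S(mul(Z, Z)))))
  →14  S^4(Z)

Term B:
  start: add(mul(add(SZ, Z), mul(SZ, SZ)), SSSZ)
  →1  add(mul(S(add(Z, Z)), mul(SZ, SZ)), SSSZ)
  →2  add(add(mul(SZ, SZ), mul(add(Z, Z), mul(SZ, SZ))), SSSZ)
  →3  add(add(add(SZ, mul(Z, SZ)), mul(add(Z, Z), mul(SZ, SZ))), SSSZ)
  →4  add(add(S(add(Z, mul(Z, SZ))), mul(add(Z, Z), mul(SZ, SZ))), SSSZ)
  →5  add(S(add(add(Z, mul(Z, SZ)), mul(add(Z, Z), mul(SZ, SZ)))), SSSZ)
  →6  S(add(add(add(Z, mul(Z, SZ)), mul(add(Z, Z), mul(SZ, SZ))), SSSZ))
  →7  S(add(add(mul(Z, SZ), mul(add(Z, Z), mul(SZ, SZ))), SSSZ))
  →8  S(add(add(Z, mul(add(Z, Z), mul(SZ, SZ))), SSSZ))
  →9  S(add(mul(add(Z, Z), mul(SZ, SZ)), SSSZ))
  →10  S(add(mul(Z, mul(SZ, SZ)), SSSZ))
  →11  S(add(Z, SSSZ))
  →12  S^4(Z)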